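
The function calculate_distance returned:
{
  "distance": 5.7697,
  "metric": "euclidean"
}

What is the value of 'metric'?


euclidean


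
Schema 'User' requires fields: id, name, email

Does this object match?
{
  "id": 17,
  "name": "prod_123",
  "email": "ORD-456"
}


Checking required fields... All present.
Valid - all required fields present


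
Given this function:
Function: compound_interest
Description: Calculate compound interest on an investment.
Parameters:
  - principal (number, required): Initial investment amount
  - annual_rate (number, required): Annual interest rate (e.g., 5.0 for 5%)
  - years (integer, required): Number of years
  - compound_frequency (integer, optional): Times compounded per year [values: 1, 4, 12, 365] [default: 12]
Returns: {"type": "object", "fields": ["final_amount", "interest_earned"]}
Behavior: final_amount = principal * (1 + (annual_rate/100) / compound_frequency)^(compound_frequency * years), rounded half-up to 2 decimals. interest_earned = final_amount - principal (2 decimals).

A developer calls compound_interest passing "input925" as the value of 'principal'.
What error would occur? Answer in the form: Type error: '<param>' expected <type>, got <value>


Spec: 'principal' is declared as number; "input925" is a string.
Type error: 'principal' expected number, got "input925"


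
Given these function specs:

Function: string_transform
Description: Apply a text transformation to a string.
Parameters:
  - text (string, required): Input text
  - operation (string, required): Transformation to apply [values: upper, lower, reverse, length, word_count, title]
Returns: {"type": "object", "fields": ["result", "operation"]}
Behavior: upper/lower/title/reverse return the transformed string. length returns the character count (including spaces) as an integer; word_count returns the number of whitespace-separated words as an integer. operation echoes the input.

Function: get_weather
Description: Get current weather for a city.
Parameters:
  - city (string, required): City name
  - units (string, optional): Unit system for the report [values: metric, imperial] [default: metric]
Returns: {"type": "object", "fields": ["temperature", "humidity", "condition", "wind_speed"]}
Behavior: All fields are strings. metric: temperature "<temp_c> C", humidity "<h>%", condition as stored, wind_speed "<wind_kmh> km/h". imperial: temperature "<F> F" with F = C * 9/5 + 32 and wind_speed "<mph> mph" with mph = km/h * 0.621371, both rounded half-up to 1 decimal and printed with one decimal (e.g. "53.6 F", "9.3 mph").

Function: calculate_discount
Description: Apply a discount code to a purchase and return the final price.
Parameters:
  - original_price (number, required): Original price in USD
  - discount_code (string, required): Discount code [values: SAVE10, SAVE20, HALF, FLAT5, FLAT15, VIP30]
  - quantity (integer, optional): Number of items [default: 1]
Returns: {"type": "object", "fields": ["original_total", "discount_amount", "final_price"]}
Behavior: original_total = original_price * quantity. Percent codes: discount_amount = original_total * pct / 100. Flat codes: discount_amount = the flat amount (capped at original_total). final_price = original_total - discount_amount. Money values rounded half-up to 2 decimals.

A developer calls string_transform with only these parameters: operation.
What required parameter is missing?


Required parameters: text, operation
Provided: operation
Missing: text
text


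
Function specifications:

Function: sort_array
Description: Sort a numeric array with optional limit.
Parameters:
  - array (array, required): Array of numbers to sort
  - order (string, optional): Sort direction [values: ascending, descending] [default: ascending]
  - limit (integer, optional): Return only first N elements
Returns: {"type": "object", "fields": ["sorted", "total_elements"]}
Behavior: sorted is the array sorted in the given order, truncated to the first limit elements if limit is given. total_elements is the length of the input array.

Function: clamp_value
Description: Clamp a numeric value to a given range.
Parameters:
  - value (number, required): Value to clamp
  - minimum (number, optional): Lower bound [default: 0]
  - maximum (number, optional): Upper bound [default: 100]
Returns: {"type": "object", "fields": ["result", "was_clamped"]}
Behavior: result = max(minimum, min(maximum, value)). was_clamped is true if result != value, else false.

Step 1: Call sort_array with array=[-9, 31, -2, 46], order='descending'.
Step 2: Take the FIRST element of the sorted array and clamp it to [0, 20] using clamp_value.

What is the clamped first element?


Step 1: sort_array(order=descending)
  sorted: [46, 31, -2, -9]
  -> first element = 46
Step 2: clamp_value(value=46, minimum=0, maximum=20)
  result = max(0, min(20, 46)) = max(0, 20) = 20
  was_clamped = (20 != 46) = true
  -> result = 20
20


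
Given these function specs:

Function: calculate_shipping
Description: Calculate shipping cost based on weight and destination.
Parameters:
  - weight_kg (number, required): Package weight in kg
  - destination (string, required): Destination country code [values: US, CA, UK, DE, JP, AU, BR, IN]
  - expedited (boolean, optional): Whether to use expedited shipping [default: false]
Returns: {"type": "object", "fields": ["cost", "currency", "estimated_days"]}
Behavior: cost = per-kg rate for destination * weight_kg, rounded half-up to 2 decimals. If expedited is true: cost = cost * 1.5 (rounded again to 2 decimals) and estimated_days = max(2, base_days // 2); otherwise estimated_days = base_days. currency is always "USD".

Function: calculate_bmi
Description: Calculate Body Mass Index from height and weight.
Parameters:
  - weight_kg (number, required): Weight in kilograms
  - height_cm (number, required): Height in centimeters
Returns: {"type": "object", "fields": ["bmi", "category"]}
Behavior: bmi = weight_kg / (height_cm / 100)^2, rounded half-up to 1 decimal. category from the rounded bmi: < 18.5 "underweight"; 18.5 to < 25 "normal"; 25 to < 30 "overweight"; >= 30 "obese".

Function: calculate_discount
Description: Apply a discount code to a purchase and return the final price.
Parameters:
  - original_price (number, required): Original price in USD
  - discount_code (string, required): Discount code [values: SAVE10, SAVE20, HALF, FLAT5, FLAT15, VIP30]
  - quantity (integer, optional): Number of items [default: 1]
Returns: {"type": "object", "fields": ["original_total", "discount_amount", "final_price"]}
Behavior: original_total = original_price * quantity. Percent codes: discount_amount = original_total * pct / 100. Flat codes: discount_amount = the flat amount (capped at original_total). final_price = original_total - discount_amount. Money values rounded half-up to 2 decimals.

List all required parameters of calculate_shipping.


Parameters of calculate_shipping and their required/optional flag:
  weight_kg: required
  destination: required
  expedited: optional
destination, weight_kg


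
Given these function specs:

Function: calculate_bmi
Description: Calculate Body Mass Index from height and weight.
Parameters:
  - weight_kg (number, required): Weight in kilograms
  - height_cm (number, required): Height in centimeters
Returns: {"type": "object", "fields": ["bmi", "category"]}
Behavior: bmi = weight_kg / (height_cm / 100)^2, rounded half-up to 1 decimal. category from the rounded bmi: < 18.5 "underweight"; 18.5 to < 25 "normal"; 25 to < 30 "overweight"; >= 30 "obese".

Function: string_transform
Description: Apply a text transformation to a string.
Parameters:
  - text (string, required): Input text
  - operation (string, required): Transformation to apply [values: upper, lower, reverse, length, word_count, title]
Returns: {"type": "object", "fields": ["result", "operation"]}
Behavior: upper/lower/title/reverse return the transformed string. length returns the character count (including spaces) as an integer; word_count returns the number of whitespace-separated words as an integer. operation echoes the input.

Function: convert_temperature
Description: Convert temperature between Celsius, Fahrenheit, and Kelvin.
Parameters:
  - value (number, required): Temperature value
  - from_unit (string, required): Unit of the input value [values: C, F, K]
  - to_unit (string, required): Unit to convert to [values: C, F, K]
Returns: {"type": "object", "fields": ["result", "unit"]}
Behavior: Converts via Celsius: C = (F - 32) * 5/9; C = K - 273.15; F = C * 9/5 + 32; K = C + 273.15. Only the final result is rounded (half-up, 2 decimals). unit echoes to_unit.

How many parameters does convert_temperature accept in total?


Parameters of convert_temperature: value (required), from_unit (required), to_unit (required)
Total:
3


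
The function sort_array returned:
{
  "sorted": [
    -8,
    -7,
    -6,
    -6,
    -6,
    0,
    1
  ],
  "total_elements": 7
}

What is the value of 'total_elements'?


7


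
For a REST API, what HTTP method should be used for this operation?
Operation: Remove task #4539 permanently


GET = read, POST = create, PUT = update/replace, DELETE = remove
This operation is a removal.
DELETE


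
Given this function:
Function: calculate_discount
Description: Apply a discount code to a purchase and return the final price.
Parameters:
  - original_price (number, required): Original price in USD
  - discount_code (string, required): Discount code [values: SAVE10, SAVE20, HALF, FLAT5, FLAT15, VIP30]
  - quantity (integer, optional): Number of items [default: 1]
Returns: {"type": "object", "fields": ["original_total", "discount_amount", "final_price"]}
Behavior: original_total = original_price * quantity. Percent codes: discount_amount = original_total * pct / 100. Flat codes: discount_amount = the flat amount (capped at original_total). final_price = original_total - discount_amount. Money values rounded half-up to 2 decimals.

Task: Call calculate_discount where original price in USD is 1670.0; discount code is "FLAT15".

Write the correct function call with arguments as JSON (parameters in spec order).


Mapping each described value to its parameter name:
  'Original price in USD' -> original_price = 1670.0
  'Discount code' -> discount_code = "FLAT15"
calculate_discount({"original_price": 1670.0, "discount_code": "FLAT15"})


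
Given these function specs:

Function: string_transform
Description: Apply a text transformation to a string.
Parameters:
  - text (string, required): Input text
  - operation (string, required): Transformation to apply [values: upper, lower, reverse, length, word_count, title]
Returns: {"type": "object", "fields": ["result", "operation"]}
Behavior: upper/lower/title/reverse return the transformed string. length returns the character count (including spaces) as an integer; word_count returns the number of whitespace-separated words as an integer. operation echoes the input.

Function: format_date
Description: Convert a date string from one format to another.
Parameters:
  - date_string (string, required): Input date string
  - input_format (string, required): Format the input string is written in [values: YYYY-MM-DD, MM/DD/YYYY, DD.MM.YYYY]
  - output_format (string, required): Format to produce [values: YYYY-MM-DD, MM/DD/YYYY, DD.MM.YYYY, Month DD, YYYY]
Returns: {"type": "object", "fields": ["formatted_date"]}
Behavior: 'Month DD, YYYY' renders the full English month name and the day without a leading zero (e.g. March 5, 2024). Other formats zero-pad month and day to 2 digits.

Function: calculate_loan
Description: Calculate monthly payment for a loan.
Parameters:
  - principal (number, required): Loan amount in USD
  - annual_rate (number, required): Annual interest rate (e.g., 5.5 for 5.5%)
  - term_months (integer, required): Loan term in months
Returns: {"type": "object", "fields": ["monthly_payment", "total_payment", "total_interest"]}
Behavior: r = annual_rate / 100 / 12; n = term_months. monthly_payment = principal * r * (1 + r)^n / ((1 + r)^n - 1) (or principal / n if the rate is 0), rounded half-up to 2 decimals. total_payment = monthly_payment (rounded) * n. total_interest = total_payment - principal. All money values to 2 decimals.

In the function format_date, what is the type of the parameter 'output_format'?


The format_date spec declares:
  - output_format (string, required): Format to produce [values: YYYY-MM-DD, MM/DD/YYYY, DD.MM.YYYY, Month DD, YYYY]
Type:
string


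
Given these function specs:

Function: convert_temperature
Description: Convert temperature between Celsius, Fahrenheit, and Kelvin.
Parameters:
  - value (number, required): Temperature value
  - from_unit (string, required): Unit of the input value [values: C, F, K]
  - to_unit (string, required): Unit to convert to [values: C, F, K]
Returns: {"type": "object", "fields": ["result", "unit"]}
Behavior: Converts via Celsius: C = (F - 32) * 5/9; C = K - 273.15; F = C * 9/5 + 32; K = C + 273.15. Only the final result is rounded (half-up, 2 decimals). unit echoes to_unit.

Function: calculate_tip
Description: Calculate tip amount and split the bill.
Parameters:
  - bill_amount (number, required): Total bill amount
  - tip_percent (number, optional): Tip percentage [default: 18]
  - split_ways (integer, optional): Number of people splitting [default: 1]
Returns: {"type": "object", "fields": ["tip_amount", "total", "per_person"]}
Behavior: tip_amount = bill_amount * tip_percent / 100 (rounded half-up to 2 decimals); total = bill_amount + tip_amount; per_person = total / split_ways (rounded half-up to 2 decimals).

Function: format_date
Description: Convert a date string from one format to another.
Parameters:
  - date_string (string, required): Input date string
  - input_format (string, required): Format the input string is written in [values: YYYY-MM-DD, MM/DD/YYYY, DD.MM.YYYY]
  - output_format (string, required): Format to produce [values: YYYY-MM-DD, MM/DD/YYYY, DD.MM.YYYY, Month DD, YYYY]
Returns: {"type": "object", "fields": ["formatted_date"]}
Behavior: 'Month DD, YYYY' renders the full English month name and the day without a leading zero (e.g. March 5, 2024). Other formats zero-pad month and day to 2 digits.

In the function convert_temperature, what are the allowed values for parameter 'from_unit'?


The convert_temperature spec declares:
  - from_unit (string, required): Unit of the input value [values: C, F, K]
Allowed values:
C, F, K


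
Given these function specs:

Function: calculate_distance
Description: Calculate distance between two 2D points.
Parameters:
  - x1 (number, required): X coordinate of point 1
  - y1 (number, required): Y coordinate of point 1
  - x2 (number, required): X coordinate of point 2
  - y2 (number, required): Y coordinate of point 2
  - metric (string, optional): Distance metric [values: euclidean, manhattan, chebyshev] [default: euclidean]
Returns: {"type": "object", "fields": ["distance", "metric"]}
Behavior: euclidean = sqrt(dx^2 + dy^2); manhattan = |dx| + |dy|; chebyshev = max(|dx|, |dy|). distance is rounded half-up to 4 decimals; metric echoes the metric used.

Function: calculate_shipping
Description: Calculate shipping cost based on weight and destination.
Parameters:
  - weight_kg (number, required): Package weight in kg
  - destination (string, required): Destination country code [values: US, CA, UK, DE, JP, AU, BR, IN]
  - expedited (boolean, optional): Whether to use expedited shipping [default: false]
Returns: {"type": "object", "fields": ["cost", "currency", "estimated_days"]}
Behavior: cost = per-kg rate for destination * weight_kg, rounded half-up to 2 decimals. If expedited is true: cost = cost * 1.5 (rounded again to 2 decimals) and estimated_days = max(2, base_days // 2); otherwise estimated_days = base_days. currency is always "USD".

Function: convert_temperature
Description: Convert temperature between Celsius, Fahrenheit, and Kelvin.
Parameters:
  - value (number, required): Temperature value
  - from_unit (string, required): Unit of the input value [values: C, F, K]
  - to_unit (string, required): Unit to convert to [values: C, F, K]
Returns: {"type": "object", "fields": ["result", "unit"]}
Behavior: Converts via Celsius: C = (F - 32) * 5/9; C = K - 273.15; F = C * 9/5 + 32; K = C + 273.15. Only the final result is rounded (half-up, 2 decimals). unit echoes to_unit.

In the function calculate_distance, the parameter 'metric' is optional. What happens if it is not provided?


The calculate_distance spec declares:
  - metric (string, optional): Distance metric [values: euclidean, manhattan, chebyshev] [default: euclidean]
It defaults to euclidean


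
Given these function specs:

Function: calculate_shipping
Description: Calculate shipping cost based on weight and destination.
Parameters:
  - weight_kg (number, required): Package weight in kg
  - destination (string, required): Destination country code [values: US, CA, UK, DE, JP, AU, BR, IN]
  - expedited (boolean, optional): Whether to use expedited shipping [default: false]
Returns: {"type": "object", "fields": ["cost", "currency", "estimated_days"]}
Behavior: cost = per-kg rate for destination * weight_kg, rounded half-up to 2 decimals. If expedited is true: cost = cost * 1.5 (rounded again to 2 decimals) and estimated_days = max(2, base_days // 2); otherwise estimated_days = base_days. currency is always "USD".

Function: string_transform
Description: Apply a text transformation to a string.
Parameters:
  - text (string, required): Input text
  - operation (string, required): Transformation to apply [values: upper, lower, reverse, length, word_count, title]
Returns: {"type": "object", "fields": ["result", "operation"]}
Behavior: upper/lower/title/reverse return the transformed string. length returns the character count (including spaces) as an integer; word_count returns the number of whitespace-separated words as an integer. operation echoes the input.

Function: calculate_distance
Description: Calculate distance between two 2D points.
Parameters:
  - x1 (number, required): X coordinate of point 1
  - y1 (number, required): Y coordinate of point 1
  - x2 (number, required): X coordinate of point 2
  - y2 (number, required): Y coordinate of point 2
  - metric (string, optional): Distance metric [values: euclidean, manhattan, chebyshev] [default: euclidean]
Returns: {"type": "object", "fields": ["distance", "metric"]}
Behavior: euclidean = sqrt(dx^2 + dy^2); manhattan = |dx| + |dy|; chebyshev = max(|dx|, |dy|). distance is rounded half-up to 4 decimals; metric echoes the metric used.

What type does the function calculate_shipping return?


The calculate_shipping spec declares Returns: {"type": "object", "fields": ["cost", "currency", "estimated_days"]}
Type:
object


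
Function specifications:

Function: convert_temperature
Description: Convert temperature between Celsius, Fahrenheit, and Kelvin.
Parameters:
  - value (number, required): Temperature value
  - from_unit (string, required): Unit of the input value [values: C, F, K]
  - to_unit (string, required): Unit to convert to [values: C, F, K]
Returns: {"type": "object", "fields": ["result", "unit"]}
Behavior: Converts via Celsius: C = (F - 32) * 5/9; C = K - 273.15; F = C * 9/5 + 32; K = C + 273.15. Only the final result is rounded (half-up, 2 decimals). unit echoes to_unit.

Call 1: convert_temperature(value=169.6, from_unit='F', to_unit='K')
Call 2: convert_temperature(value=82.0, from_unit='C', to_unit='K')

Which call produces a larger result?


Call 1:
  To C: (169.6 - 32) * 5/9 = 76.444444
  To K: 76.444444 + 273.15 = 349.594444
  Round to 2 decimals: 349.59
  -> 349.59 K
Call 2:
  Input already in C: 82
  To K: 82 + 273.15 = 355.15
  Round to 2 decimals: 355.15
  -> 355.15 K
Call 2 (355.15 K)


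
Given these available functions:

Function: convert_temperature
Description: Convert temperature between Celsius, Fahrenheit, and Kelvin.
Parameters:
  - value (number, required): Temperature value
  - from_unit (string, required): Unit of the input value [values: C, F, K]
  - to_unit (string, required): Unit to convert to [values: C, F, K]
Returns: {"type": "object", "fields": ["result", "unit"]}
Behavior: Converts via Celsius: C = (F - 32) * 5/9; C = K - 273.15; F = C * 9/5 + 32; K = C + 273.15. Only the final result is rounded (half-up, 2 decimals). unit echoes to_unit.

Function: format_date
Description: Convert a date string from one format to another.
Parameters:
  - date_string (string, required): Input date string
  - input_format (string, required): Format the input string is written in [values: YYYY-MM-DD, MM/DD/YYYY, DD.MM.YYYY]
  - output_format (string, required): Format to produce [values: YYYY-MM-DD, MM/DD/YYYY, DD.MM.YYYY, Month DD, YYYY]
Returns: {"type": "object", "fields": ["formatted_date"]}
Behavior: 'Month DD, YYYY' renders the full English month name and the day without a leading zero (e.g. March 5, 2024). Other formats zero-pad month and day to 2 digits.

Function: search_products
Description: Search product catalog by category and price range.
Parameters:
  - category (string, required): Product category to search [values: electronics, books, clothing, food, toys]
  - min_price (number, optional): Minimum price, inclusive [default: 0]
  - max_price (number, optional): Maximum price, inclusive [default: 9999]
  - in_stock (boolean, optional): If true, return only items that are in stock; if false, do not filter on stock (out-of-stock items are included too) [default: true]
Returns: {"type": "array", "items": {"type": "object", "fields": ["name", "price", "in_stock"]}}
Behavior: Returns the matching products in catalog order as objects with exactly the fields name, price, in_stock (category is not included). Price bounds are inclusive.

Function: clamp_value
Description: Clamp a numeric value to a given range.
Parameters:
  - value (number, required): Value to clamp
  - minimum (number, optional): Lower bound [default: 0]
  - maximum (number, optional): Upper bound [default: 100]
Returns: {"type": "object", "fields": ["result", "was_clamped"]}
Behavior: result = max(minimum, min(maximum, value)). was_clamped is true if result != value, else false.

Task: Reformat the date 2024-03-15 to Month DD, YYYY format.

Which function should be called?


The task needs a function whose description is: Convert a date string from one format to another.
format_date


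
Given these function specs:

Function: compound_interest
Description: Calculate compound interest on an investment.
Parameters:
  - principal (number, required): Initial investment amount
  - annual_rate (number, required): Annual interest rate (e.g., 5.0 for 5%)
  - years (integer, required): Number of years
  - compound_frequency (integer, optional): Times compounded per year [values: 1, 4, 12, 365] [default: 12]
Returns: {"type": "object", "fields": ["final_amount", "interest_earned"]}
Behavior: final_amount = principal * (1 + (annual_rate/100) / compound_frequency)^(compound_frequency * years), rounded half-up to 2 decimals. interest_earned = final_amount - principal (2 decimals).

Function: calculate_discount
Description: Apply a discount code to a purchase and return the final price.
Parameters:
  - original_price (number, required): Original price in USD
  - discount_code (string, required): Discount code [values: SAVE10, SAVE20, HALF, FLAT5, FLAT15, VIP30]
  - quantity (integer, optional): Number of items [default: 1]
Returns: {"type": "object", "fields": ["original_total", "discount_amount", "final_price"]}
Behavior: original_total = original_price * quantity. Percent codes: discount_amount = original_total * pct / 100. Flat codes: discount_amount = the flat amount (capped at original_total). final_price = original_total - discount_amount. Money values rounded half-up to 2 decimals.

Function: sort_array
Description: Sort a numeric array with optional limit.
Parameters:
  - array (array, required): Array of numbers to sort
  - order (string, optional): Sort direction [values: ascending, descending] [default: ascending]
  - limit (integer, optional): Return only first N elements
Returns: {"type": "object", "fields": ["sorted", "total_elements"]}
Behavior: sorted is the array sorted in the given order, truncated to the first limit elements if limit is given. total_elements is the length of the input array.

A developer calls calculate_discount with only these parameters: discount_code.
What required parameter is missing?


Required parameters: original_price, discount_code
Provided: discount_code
Missing: original_price
original_price


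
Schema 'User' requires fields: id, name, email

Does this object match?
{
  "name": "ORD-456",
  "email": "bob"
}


Checking required fields...
Missing: id
Invalid - missing required field 'id'


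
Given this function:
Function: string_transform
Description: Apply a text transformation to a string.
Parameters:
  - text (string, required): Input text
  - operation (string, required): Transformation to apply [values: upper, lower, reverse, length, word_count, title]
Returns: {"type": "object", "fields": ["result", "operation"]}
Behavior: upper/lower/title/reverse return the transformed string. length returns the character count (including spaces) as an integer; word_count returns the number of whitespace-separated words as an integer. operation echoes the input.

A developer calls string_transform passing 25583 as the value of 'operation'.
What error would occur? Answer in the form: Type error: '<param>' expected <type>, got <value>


Spec: 'operation' is declared as string; 25583 is an integer.
Type error: 'operation' expected string, got 25583


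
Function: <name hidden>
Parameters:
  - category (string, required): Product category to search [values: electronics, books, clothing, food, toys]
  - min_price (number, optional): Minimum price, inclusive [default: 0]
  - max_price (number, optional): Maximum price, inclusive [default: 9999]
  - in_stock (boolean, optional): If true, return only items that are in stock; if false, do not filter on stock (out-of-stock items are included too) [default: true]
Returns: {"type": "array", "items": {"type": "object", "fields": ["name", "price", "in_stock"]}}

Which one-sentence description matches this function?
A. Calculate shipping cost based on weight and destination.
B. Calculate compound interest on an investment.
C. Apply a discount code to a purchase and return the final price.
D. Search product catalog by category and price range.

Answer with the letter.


Parameters category, min_price, max_price, in_stock and return "array" fit: Search product catalog by category and price range.
D


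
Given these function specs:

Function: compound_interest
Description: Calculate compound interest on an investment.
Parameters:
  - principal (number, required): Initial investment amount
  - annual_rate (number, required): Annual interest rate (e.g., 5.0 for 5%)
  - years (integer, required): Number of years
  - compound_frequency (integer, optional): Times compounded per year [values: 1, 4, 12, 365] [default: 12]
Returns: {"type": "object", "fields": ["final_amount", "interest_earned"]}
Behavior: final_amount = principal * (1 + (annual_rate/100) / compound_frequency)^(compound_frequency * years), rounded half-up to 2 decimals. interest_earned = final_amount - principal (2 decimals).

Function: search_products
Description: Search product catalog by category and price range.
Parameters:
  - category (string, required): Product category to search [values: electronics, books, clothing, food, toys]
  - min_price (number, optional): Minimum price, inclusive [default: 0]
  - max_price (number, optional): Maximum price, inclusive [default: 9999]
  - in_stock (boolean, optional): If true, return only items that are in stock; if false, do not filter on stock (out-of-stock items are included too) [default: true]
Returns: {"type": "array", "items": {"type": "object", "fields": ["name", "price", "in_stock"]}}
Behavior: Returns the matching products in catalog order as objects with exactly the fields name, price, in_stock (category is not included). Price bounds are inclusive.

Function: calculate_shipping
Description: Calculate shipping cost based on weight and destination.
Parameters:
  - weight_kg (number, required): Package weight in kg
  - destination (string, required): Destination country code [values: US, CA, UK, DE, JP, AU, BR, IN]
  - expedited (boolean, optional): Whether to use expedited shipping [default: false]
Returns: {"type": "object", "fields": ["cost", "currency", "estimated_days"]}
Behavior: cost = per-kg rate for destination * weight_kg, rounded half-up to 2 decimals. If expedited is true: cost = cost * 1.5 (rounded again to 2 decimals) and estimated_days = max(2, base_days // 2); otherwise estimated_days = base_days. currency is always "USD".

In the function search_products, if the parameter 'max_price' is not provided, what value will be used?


The search_products spec declares:
  - max_price (number, optional): Maximum price, inclusive [default: 9999]
Default:
9999


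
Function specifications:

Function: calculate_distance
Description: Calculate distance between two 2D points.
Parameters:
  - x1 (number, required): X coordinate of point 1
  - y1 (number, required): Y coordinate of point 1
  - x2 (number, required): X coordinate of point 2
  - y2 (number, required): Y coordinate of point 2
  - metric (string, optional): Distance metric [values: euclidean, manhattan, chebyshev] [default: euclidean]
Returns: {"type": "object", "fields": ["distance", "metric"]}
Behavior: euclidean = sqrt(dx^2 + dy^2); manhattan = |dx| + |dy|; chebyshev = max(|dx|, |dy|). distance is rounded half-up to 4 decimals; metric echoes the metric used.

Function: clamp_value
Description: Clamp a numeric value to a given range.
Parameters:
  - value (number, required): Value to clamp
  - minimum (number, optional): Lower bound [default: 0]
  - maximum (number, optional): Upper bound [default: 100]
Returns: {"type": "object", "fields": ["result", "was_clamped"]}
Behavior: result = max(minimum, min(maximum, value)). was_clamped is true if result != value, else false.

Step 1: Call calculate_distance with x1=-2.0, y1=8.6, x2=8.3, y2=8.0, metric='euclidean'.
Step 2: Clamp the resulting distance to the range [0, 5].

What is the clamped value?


Step 1: calculate_distance (euclidean)
  |dx| = |8.3 - -2| = 10.3; |dy| = |8 - 8.6| = 0.6
  euclidean: sqrt(10.3^2 + 0.6^2) = sqrt(106.45) = 10.317461
  Round to 4 decimals: 10.3175
  -> distance = 10.3175
Step 2: clamp_value(value=10.3175, minimum=0, maximum=5)
  result = max(0, min(5, 10.3175)) = max(0, 5) = 5
  was_clamped = (5 != 10.3175) = true
  -> result = 5
5


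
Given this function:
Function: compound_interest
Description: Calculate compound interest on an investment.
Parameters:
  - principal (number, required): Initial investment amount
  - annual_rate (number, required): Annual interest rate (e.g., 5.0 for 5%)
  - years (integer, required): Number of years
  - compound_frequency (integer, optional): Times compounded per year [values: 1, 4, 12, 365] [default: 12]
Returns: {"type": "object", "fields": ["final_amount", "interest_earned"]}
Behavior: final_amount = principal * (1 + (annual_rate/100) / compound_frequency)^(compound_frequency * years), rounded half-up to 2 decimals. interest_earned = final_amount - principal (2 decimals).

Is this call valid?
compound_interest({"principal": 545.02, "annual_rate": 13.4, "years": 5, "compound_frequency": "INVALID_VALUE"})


Checking parameter values...
Parameter 'compound_frequency' has value 'INVALID_VALUE' not in allowed: 1, 4, 12, 365
Invalid - 'compound_frequency' must be one of 1, 4, 12, 365


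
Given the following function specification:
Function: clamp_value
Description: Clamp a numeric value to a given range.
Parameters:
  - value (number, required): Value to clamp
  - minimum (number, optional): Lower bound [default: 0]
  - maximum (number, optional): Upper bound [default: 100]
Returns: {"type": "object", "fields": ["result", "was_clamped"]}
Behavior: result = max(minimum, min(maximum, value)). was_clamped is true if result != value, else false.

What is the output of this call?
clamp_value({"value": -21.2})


Defaults applied: minimum=0, maximum=100
result = max(0, min(100, -21.2)) = max(0, -21.2) = 0
was_clamped = (0 != -21.2) = true
Output:
{"result": 0, "was_clamped": true}


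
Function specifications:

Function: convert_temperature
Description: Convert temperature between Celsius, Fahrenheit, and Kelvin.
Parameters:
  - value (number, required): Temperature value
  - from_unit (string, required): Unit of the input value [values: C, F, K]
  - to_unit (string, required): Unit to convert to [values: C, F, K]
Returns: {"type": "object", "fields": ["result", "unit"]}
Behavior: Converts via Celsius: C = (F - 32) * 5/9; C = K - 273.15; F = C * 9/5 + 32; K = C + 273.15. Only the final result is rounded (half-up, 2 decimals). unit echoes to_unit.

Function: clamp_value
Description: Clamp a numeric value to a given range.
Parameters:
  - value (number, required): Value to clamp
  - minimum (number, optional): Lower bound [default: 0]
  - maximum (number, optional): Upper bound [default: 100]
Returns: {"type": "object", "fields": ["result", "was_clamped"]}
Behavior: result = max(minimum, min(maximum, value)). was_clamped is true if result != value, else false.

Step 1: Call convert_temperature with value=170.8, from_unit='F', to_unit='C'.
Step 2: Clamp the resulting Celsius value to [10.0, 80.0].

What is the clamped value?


Step 1: convert_temperature(value=170.8, from_unit=F, to_unit=C)
  To C: (170.8 - 32) * 5/9 = 77.111111
  Target is C: 77.111111
  Round to 2 decimals: 77.11
  -> result = 77.11 C
Step 2: clamp_value(value=77.11, minimum=10.0, maximum=80.0)
  result = max(10.0, min(80.0, 77.11)) = max(10.0, 77.11) = 77.11
  was_clamped = (77.11 != 77.11) = false
  -> result = 77.11
77.11


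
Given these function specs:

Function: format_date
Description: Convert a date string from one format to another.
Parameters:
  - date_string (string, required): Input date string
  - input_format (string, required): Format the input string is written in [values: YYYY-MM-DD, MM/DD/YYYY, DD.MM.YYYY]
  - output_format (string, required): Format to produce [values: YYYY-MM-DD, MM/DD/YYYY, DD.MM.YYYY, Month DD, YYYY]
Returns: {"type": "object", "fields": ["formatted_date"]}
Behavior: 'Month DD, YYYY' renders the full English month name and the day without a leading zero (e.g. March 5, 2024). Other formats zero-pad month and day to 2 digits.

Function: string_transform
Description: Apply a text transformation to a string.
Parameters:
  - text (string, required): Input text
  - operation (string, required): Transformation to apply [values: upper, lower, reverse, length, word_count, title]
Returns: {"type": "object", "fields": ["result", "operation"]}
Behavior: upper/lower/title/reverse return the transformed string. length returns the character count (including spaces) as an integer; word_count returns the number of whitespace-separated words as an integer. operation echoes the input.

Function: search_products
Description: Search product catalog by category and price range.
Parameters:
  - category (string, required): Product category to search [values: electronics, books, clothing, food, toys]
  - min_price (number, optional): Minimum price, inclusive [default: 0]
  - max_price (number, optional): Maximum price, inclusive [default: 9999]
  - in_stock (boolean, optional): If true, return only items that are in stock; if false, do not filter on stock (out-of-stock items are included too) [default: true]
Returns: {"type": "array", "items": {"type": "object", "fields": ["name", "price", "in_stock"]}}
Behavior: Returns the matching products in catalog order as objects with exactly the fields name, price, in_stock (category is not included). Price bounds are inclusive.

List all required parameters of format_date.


Parameters of format_date and their required/optional flag:
  date_string: required
  input_format: required
  output_format: required
date_string, input_format, output_format


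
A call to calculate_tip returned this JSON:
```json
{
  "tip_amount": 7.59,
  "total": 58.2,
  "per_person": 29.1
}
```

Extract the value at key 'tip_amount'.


7.59


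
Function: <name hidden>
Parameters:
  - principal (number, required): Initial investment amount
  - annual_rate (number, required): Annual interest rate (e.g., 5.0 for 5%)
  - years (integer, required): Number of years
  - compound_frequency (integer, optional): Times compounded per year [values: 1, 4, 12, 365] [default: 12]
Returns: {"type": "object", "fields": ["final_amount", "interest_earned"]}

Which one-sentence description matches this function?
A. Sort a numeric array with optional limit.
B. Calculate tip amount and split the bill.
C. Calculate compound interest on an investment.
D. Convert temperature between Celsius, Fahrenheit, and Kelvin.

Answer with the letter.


Parameters principal, annual_rate, years, compound_frequency and return ["final_amount", "interest_earned"] fit: Calculate compound interest on an investment.
C


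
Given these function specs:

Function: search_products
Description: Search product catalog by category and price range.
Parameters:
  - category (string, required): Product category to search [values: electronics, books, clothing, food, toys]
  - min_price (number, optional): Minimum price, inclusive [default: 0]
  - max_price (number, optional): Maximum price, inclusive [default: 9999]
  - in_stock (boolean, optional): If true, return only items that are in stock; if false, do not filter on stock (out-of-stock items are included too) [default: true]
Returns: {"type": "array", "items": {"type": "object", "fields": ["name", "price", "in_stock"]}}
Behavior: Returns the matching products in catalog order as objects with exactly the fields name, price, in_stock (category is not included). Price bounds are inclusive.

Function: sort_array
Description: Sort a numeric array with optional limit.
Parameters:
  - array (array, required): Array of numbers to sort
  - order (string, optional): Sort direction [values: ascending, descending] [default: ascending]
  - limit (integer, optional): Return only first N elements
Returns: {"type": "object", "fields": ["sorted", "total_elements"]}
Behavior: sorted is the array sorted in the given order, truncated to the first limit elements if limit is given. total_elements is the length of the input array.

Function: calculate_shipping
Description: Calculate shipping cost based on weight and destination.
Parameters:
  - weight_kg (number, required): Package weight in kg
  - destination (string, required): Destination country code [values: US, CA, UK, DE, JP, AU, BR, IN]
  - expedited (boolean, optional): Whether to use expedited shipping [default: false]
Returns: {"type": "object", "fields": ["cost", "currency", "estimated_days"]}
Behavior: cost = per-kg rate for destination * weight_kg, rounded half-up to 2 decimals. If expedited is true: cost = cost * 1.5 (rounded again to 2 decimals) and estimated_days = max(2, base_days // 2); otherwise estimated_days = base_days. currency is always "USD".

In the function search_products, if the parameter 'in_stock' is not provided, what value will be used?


The search_products spec declares:
  - in_stock (boolean, optional): If true, return only items that are in stock; if false, do not filter on stock (out-of-stock items are included too) [default: true]
Default:
true


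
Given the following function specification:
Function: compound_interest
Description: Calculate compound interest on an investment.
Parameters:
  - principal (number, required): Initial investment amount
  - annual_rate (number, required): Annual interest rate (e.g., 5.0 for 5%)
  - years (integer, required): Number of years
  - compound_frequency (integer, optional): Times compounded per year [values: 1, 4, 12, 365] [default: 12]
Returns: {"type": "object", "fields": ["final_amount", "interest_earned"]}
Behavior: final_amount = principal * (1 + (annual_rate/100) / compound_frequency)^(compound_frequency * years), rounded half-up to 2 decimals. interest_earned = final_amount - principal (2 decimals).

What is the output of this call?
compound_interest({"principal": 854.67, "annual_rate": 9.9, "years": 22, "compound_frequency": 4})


rate per period = 9.9/100/4 = 0.02475 (keep full precision); periods = 4 * 22 = 88
(1 + 0.02475)^88 = 8.59760671
final_amount = 854.67 * 8.59760671 = 7348.11653 -> 7348.12
interest_earned = 7348.12 - 854.67 = 6493.45
Output:
{"final_amount": 7348.12, "interest_earned": 6493.45}
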